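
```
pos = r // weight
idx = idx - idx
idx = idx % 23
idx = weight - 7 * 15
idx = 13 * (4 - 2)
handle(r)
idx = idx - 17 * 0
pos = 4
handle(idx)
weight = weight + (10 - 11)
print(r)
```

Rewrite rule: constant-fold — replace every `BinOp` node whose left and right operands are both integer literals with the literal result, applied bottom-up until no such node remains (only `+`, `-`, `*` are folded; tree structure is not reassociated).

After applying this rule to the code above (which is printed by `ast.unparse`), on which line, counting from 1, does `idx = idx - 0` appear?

Transformed code:
pos = r // weight
idx = idx - idx
idx = idx % 23
idx = weight - 105
idx = 26
handle(r)
idx = idx - 0
pos = 4
handle(idx)
weight = weight + -1
print(r)

7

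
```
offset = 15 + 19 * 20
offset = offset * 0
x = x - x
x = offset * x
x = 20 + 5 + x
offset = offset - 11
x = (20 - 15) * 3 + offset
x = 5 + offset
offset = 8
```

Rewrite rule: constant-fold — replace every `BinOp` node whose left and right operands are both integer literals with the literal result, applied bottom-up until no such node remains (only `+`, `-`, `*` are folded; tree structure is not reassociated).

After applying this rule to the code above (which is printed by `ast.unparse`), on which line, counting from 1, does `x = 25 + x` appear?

Transformed code:
offset = 395
offset = offset * 0
x = x - x
x = offset * x
x = 25 + x
offset = offset - 11
x = 15 + offset
x = 5 + offset
offset = 8

5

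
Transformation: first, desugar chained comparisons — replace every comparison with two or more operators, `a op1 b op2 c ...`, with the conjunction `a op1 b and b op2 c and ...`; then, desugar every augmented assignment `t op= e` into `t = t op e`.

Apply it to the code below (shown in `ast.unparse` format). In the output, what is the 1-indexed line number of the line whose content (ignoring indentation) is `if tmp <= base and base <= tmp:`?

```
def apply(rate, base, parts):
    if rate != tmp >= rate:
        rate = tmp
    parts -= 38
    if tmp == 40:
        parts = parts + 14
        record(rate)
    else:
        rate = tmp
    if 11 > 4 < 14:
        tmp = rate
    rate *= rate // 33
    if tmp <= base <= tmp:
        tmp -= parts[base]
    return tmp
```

13

Transformed code:
def apply(rate, base, parts):
    if rate != tmp and tmp >= rate:
        rate = tmp
    parts = parts - 38
    if tmp == 40:
        parts = parts + 14
        record(rate)
    else:
        rate = tmp
    if 11 > 4 and 4 < 14:
        tmp = rate
    rate = rate * (rate // 33)
    if tmp <= base and base <= tmp:
        tmp = tmp - parts[base]
    return tmp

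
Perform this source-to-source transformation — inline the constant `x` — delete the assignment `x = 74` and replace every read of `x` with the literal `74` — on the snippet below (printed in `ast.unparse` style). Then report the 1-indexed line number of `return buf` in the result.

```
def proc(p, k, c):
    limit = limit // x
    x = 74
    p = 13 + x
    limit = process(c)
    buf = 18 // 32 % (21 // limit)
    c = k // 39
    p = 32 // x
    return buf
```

Transformed code:
def proc(p, k, c):
    limit = limit // 74
    p = 13 + 74
    limit = process(c)
    buf = 18 // 32 % (21 // limit)
    c = k // 39
    p = 32 // 74
    return buf

8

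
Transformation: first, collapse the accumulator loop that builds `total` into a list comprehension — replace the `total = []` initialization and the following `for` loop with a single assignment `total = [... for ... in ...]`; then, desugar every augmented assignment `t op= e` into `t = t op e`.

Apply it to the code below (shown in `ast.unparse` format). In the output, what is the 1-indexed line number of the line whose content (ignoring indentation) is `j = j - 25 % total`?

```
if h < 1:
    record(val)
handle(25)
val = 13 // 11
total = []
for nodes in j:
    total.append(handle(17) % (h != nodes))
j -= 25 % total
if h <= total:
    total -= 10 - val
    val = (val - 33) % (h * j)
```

6

Transformed code:
if h < 1:
    record(val)
handle(25)
val = 13 // 11
total = [handle(17) % (h != nodes) for nodes in j]
j = j - 25 % total
if h <= total:
    total = total - (10 - val)
    val = (val - 33) % (h * j)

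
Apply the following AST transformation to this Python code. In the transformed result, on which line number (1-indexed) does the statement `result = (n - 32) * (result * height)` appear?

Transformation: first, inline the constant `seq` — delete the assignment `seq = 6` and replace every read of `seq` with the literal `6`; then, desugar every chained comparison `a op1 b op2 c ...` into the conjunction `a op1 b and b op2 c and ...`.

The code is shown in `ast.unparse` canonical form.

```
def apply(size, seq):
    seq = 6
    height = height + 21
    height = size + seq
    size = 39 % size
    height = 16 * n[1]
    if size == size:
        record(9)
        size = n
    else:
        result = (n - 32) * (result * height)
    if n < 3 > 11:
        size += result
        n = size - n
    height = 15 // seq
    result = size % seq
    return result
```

10

Transformed code:
def apply(size, seq):
    height = height + 21
    height = size + 6
    size = 39 % size
    height = 16 * n[1]
    if size == size:
        record(9)
        size = n
    else:
        result = (n - 32) * (result * height)
    if n < 3 and 3 > 11:
        size += result
        n = size - n
    height = 15 // 6
    result = size % 6
    return result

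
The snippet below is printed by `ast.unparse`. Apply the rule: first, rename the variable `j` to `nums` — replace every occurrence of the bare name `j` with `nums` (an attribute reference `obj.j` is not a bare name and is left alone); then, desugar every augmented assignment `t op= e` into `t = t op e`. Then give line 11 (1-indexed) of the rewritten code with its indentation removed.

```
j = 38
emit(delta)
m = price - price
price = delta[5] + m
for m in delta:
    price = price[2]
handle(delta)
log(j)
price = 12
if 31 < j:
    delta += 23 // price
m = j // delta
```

delta = delta + 23 // price

Transformed code:
nums = 38
emit(delta)
m = price - price
price = delta[5] + m
for m in delta:
    price = price[2]
handle(delta)
log(nums)
price = 12
if 31 < nums:
    delta = delta + 23 // price
m = nums // delta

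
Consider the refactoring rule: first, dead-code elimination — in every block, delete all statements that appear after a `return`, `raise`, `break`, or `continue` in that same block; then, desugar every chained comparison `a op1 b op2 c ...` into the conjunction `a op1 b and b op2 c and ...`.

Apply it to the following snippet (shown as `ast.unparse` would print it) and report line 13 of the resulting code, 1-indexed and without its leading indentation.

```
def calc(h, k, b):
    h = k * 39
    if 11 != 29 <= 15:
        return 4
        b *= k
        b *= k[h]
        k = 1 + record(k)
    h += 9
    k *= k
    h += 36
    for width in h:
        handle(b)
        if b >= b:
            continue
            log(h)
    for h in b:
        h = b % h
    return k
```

Transformed code:
def calc(h, k, b):
    h = k * 39
    if 11 != 29 and 29 <= 15:
        return 4
    h += 9
    k *= k
    h += 36
    for width in h:
        handle(b)
        if b >= b:
            continue
    for h in b:
        h = b % h
    return k

h = b % h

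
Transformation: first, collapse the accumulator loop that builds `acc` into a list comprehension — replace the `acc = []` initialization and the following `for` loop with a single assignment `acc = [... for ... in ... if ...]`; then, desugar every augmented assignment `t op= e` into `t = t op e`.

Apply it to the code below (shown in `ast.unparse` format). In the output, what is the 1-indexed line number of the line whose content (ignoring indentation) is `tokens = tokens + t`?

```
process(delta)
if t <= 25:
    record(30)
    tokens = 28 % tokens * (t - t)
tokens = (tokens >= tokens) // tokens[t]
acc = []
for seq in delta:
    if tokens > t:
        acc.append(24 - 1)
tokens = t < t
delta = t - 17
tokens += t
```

Transformed code:
process(delta)
if t <= 25:
    record(30)
    tokens = 28 % tokens * (t - t)
tokens = (tokens >= tokens) // tokens[t]
acc = [24 - 1 for seq in delta if tokens > t]
tokens = t < t
delta = t - 17
tokens = tokens + t

9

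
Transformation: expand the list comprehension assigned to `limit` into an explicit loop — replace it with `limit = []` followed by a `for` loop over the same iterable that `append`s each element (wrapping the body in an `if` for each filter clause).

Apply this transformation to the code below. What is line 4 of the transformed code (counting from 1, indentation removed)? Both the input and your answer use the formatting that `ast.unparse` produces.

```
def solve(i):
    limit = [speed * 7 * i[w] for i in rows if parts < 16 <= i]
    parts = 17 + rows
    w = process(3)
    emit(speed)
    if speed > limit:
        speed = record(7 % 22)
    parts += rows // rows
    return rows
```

Transformed code:
def solve(i):
    limit = []
    for i in rows:
        if parts < 16 <= i:
            limit.append(speed * 7 * i[w])
    parts = 17 + rows
    w = process(3)
    emit(speed)
    if speed > limit:
        speed = record(7 % 22)
    parts += rows // rows
    return rows

if parts < 16 <= i:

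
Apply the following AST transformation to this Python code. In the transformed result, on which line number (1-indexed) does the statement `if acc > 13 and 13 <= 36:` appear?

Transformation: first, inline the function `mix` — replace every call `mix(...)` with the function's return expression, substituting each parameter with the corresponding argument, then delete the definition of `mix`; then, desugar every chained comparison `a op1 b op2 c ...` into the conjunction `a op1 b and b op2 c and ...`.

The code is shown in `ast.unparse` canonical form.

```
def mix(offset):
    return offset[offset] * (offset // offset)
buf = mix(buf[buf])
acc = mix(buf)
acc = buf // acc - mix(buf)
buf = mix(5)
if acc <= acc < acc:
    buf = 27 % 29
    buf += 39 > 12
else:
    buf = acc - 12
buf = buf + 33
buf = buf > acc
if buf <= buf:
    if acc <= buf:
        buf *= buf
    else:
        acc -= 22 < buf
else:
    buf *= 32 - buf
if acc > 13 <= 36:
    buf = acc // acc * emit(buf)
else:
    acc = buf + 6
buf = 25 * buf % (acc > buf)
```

Transformed code:
buf = buf[buf][buf[buf]] * (buf[buf] // buf[buf])
acc = buf[buf] * (buf // buf)
acc = buf // acc - buf[buf] * (buf // buf)
buf = 5[5] * (5 // 5)
if acc <= acc and acc < acc:
    buf = 27 % 29
    buf += 39 > 12
else:
    buf = acc - 12
buf = buf + 33
buf = buf > acc
if buf <= buf:
    if acc <= buf:
        buf *= buf
    else:
        acc -= 22 < buf
else:
    buf *= 32 - buf
if acc > 13 and 13 <= 36:
    buf = acc // acc * emit(buf)
else:
    acc = buf + 6
buf = 25 * buf % (acc > buf)

19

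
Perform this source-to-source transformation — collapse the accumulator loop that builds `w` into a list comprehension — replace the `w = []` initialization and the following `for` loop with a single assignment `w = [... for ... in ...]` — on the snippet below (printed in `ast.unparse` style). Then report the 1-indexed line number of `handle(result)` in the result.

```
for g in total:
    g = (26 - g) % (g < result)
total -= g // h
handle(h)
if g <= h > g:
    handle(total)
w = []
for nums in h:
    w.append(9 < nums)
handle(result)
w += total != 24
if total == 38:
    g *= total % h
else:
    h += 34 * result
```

8

Transformed code:
for g in total:
    g = (26 - g) % (g < result)
total -= g // h
handle(h)
if g <= h > g:
    handle(total)
w = [9 < nums for nums in h]
handle(result)
w += total != 24
if total == 38:
    g *= total % h
else:
    h += 34 * result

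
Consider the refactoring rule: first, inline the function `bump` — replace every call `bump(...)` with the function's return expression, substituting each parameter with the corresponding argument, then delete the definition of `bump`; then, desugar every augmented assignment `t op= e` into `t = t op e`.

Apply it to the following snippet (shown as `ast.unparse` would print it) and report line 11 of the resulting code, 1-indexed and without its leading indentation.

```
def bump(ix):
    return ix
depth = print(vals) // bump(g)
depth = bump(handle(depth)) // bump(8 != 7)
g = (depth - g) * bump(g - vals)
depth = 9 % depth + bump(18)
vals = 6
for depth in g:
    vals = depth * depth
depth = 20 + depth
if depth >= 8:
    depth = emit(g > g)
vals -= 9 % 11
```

vals = vals - 9 % 11

Transformed code:
depth = print(vals) // g
depth = handle(depth) // (8 != 7)
g = (depth - g) * (g - vals)
depth = 9 % depth + 18
vals = 6
for depth in g:
    vals = depth * depth
depth = 20 + depth
if depth >= 8:
    depth = emit(g > g)
vals = vals - 9 % 11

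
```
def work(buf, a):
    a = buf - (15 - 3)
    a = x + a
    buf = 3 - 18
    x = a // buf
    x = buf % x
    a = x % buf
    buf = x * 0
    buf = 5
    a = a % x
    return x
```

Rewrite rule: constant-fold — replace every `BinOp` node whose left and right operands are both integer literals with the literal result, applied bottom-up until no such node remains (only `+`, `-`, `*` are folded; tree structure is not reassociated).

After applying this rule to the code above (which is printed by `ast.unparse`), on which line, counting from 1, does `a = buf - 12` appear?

2

Transformed code:
def work(buf, a):
    a = buf - 12
    a = x + a
    buf = -15
    x = a // buf
    x = buf % x
    a = x % buf
    buf = x * 0
    buf = 5
    a = a % x
    return x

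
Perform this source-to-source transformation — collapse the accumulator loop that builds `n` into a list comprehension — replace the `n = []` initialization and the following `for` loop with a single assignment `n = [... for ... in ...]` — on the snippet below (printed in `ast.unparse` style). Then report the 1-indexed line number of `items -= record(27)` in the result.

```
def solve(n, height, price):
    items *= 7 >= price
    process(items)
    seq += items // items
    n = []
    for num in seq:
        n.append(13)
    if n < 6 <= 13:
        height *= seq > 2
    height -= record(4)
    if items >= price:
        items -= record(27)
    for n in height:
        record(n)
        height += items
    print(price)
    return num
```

Transformed code:
def solve(n, height, price):
    items *= 7 >= price
    process(items)
    seq += items // items
    n = [13 for num in seq]
    if n < 6 <= 13:
        height *= seq > 2
    height -= record(4)
    if items >= price:
        items -= record(27)
    for n in height:
        record(n)
        height += items
    print(price)
    return num

10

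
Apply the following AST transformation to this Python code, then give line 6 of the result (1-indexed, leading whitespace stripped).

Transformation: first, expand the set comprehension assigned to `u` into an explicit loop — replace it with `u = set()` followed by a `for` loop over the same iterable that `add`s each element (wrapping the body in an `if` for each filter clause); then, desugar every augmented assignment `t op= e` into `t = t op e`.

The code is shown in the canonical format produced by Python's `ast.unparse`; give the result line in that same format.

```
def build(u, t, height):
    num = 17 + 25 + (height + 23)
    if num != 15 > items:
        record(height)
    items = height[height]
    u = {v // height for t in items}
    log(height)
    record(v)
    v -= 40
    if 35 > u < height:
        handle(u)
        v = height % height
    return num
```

u = set()

Transformed code:
def build(u, t, height):
    num = 17 + 25 + (height + 23)
    if num != 15 > items:
        record(height)
    items = height[height]
    u = set()
    for t in items:
        u.add(v // height)
    log(height)
    record(v)
    v = v - 40
    if 35 > u < height:
        handle(u)
        v = height % height
    return num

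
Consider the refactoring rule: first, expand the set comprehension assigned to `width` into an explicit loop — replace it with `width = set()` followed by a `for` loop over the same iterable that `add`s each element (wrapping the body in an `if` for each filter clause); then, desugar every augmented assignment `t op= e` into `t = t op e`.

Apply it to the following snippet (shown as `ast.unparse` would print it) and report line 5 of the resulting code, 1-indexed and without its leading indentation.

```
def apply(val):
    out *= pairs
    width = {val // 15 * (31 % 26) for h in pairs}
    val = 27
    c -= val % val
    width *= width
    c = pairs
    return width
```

width.add(val // 15 * (31 % 26))

Transformed code:
def apply(val):
    out = out * pairs
    width = set()
    for h in pairs:
        width.add(val // 15 * (31 % 26))
    val = 27
    c = c - val % val
    width = width * width
    c = pairs
    return width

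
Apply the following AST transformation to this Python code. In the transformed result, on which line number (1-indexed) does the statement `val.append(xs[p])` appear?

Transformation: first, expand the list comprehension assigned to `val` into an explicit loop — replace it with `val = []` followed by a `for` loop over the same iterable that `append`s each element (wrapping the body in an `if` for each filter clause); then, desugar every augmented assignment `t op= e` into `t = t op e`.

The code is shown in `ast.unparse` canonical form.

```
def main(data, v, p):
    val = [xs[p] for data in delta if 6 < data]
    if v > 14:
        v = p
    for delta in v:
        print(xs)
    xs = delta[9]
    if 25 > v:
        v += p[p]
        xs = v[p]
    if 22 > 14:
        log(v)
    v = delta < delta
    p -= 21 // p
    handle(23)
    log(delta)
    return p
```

5

Transformed code:
def main(data, v, p):
    val = []
    for data in delta:
        if 6 < data:
            val.append(xs[p])
    if v > 14:
        v = p
    for delta in v:
        print(xs)
    xs = delta[9]
    if 25 > v:
        v = v + p[p]
        xs = v[p]
    if 22 > 14:
        log(v)
    v = delta < delta
    p = p - 21 // p
    handle(23)
    log(delta)
    return p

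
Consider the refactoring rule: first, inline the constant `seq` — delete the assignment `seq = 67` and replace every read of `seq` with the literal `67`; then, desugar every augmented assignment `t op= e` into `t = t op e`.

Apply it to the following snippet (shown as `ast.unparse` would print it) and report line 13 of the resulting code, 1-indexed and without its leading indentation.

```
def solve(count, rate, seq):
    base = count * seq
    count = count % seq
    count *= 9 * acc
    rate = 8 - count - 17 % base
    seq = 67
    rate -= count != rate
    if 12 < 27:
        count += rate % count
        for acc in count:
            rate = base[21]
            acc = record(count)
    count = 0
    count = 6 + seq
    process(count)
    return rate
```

count = 6 + 67

Transformed code:
def solve(count, rate, seq):
    base = count * 67
    count = count % 67
    count = count * (9 * acc)
    rate = 8 - count - 17 % base
    rate = rate - (count != rate)
    if 12 < 27:
        count = count + rate % count
        for acc in count:
            rate = base[21]
            acc = record(count)
    count = 0
    count = 6 + 67
    process(count)
    return rate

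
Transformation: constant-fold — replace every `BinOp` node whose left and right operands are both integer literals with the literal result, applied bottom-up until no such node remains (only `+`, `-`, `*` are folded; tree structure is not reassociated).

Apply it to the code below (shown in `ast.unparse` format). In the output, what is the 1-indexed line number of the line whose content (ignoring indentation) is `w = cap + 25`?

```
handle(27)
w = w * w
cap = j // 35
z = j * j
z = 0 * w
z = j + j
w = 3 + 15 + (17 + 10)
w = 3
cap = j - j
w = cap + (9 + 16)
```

Transformed code:
handle(27)
w = w * w
cap = j // 35
z = j * j
z = 0 * w
z = j + j
w = 45
w = 3
cap = j - j
w = cap + 25

10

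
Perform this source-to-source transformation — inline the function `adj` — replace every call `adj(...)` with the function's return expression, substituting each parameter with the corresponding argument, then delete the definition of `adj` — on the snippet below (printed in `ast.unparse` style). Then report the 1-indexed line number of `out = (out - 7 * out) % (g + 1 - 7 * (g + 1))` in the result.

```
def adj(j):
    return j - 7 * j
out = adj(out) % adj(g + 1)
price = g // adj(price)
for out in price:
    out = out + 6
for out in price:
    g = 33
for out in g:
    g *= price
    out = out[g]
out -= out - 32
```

1

Transformed code:
out = (out - 7 * out) % (g + 1 - 7 * (g + 1))
price = g // (price - 7 * price)
for out in price:
    out = out + 6
for out in price:
    g = 33
for out in g:
    g *= price
    out = out[g]
out -= out - 32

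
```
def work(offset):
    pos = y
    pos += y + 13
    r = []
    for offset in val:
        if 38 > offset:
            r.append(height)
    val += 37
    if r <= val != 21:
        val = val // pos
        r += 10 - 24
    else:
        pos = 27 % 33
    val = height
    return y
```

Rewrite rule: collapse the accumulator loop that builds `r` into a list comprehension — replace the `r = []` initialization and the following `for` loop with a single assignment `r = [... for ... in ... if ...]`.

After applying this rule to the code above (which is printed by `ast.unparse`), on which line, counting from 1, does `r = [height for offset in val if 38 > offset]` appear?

4

Transformed code:
def work(offset):
    pos = y
    pos += y + 13
    r = [height for offset in val if 38 > offset]
    val += 37
    if r <= val != 21:
        val = val // pos
        r += 10 - 24
    else:
        pos = 27 % 33
    val = height
    return y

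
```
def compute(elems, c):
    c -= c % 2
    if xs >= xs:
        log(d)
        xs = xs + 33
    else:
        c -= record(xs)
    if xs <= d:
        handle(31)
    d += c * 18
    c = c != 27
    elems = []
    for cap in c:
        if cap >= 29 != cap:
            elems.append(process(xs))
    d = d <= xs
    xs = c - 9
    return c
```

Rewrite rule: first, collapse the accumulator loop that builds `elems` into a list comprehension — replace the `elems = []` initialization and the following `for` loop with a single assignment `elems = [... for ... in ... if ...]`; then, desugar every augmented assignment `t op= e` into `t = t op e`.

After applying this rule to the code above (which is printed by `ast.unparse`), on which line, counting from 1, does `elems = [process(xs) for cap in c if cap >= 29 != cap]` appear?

12

Transformed code:
def compute(elems, c):
    c = c - c % 2
    if xs >= xs:
        log(d)
        xs = xs + 33
    else:
        c = c - record(xs)
    if xs <= d:
        handle(31)
    d = d + c * 18
    c = c != 27
    elems = [process(xs) for cap in c if cap >= 29 != cap]
    d = d <= xs
    xs = c - 9
    return c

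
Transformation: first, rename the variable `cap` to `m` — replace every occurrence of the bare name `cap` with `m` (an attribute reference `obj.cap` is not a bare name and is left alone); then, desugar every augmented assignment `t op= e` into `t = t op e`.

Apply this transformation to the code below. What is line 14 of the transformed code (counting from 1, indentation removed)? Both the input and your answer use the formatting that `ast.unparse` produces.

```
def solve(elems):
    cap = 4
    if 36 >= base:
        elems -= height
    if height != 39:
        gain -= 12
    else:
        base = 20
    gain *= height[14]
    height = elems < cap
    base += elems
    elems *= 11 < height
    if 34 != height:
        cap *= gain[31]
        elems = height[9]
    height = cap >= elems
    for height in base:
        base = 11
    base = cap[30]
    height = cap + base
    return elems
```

Transformed code:
def solve(elems):
    m = 4
    if 36 >= base:
        elems = elems - height
    if height != 39:
        gain = gain - 12
    else:
        base = 20
    gain = gain * height[14]
    height = elems < m
    base = base + elems
    elems = elems * (11 < height)
    if 34 != height:
        m = m * gain[31]
        elems = height[9]
    height = m >= elems
    for height in base:
        base = 11
    base = m[30]
    height = m + base
    return elems

m = m * gain[31]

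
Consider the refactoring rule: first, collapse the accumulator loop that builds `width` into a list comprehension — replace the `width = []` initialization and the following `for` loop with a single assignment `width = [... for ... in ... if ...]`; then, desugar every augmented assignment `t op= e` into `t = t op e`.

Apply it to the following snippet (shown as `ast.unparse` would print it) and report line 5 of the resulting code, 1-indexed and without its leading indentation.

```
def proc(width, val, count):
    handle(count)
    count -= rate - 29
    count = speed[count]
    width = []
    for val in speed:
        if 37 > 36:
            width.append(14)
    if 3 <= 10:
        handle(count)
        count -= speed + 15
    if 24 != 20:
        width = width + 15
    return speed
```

width = [14 for val in speed if 37 > 36]

Transformed code:
def proc(width, val, count):
    handle(count)
    count = count - (rate - 29)
    count = speed[count]
    width = [14 for val in speed if 37 > 36]
    if 3 <= 10:
        handle(count)
        count = count - (speed + 15)
    if 24 != 20:
        width = width + 15
    return speed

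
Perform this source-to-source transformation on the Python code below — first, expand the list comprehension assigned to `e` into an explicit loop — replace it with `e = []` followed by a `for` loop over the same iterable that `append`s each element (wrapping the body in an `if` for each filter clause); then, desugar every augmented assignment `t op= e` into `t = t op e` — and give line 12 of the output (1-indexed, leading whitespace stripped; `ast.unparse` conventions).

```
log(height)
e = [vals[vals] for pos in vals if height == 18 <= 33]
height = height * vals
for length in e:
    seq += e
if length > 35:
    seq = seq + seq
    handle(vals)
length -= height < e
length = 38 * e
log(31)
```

length = length - (height < e)

Transformed code:
log(height)
e = []
for pos in vals:
    if height == 18 <= 33:
        e.append(vals[vals])
height = height * vals
for length in e:
    seq = seq + e
if length > 35:
    seq = seq + seq
    handle(vals)
length = length - (height < e)
length = 38 * e
log(31)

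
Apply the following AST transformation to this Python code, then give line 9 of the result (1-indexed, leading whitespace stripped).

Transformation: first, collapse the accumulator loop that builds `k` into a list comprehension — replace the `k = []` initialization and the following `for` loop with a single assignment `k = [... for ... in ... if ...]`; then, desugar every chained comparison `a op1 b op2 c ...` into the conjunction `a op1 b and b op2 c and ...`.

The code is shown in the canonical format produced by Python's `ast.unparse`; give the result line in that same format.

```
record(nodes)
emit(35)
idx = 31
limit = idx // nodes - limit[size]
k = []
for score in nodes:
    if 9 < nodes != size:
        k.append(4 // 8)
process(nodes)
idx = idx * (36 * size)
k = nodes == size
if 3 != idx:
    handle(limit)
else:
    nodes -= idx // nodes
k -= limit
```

if 3 != idx:

Transformed code:
record(nodes)
emit(35)
idx = 31
limit = idx // nodes - limit[size]
k = [4 // 8 for score in nodes if 9 < nodes and nodes != size]
process(nodes)
idx = idx * (36 * size)
k = nodes == size
if 3 != idx:
    handle(limit)
else:
    nodes -= idx // nodes
k -= limit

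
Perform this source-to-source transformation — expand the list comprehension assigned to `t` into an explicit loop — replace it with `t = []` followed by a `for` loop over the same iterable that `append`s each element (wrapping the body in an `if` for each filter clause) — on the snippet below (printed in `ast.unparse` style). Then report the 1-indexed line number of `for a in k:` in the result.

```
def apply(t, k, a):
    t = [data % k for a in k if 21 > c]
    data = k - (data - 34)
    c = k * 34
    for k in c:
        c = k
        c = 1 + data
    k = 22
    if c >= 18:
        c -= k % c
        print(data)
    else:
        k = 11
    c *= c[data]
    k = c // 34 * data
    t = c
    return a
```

Transformed code:
def apply(t, k, a):
    t = []
    for a in k:
        if 21 > c:
            t.append(data % k)
    data = k - (data - 34)
    c = k * 34
    for k in c:
        c = k
        c = 1 + data
    k = 22
    if c >= 18:
        c -= k % c
        print(data)
    else:
        k = 11
    c *= c[data]
    k = c // 34 * data
    t = c
    return a

3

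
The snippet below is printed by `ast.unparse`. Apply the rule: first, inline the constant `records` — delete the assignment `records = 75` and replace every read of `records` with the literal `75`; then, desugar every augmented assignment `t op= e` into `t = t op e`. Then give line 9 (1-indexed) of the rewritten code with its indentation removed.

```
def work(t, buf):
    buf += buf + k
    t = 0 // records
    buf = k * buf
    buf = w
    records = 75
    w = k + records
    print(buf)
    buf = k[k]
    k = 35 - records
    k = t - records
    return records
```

Transformed code:
def work(t, buf):
    buf = buf + (buf + k)
    t = 0 // 75
    buf = k * buf
    buf = w
    w = k + 75
    print(buf)
    buf = k[k]
    k = 35 - 75
    k = t - 75
    return 75

k = 35 - 75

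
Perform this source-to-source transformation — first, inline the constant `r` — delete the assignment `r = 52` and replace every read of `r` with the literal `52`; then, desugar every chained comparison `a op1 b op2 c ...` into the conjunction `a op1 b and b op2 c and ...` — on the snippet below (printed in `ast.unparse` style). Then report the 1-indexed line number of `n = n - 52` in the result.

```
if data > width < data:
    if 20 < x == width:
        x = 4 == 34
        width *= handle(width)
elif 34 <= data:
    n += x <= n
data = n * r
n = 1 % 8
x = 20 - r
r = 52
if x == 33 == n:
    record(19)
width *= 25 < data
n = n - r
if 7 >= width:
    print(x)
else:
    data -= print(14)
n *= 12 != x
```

13

Transformed code:
if data > width and width < data:
    if 20 < x and x == width:
        x = 4 == 34
        width *= handle(width)
elif 34 <= data:
    n += x <= n
data = n * 52
n = 1 % 8
x = 20 - 52
if x == 33 and 33 == n:
    record(19)
width *= 25 < data
n = n - 52
if 7 >= width:
    print(x)
else:
    data -= print(14)
n *= 12 != x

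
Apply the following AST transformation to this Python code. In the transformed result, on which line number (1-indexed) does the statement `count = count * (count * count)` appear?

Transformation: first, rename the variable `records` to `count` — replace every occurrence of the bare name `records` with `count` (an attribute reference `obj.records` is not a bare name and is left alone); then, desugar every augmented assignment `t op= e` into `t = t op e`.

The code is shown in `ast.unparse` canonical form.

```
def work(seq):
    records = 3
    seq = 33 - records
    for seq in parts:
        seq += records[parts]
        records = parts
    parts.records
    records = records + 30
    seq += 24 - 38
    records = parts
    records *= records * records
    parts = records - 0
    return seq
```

Transformed code:
def work(seq):
    count = 3
    seq = 33 - count
    for seq in parts:
        seq = seq + count[parts]
        count = parts
    parts.records
    count = count + 30
    seq = seq + (24 - 38)
    count = parts
    count = count * (count * count)
    parts = count - 0
    return seq

11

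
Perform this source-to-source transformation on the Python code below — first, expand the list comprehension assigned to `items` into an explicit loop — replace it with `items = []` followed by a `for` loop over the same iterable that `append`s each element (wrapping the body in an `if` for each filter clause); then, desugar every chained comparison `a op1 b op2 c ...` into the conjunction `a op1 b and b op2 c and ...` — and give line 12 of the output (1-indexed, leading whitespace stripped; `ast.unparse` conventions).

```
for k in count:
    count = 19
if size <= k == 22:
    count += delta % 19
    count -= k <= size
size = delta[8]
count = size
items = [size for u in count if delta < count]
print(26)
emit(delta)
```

print(26)

Transformed code:
for k in count:
    count = 19
if size <= k and k == 22:
    count += delta % 19
    count -= k <= size
size = delta[8]
count = size
items = []
for u in count:
    if delta < count:
        items.append(size)
print(26)
emit(delta)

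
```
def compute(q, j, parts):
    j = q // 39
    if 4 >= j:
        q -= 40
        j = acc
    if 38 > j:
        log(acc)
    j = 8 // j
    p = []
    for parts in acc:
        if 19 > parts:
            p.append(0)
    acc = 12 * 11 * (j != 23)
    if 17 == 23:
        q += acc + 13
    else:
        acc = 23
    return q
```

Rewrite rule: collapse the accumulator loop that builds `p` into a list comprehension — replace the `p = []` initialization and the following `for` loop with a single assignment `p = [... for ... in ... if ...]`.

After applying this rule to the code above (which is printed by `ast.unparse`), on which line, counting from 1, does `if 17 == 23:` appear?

Transformed code:
def compute(q, j, parts):
    j = q // 39
    if 4 >= j:
        q -= 40
        j = acc
    if 38 > j:
        log(acc)
    j = 8 // j
    p = [0 for parts in acc if 19 > parts]
    acc = 12 * 11 * (j != 23)
    if 17 == 23:
        q += acc + 13
    else:
        acc = 23
    return q

11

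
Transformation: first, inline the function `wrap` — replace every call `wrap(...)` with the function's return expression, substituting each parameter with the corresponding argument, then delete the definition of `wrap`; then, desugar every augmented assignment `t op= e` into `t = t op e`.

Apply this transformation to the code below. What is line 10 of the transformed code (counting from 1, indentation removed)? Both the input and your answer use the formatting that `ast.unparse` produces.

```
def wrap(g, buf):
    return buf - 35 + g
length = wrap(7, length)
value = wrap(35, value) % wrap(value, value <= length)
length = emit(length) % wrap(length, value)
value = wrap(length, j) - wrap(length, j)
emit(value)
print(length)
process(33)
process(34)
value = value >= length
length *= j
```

length = length * j

Transformed code:
length = length - 35 + 7
value = (value - 35 + 35) % ((value <= length) - 35 + value)
length = emit(length) % (value - 35 + length)
value = j - 35 + length - (j - 35 + length)
emit(value)
print(length)
process(33)
process(34)
value = value >= length
length = length * j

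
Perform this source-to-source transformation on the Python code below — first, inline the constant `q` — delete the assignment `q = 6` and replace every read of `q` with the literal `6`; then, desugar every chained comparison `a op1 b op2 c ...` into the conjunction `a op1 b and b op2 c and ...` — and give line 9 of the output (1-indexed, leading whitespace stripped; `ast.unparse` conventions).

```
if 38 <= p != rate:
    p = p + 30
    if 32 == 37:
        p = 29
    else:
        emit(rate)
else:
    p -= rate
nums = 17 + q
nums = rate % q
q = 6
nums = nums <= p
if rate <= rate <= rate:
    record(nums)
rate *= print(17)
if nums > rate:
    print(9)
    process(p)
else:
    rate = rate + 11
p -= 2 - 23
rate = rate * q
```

Transformed code:
if 38 <= p and p != rate:
    p = p + 30
    if 32 == 37:
        p = 29
    else:
        emit(rate)
else:
    p -= rate
nums = 17 + 6
nums = rate % 6
nums = nums <= p
if rate <= rate and rate <= rate:
    record(nums)
rate *= print(17)
if nums > rate:
    print(9)
    process(p)
else:
    rate = rate + 11
p -= 2 - 23
rate = rate * 6

nums = 17 + 6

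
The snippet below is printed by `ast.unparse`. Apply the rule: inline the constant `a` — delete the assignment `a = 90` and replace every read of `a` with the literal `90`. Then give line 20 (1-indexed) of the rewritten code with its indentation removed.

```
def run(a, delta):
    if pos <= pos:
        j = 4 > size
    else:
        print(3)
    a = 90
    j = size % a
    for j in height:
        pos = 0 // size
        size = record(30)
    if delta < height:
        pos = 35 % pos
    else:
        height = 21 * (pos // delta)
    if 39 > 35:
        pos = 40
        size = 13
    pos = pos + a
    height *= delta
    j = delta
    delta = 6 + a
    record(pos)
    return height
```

Transformed code:
def run(a, delta):
    if pos <= pos:
        j = 4 > size
    else:
        print(3)
    j = size % 90
    for j in height:
        pos = 0 // size
        size = record(30)
    if delta < height:
        pos = 35 % pos
    else:
        height = 21 * (pos // delta)
    if 39 > 35:
        pos = 40
        size = 13
    pos = pos + 90
    height *= delta
    j = delta
    delta = 6 + 90
    record(pos)
    return height

delta = 6 + 90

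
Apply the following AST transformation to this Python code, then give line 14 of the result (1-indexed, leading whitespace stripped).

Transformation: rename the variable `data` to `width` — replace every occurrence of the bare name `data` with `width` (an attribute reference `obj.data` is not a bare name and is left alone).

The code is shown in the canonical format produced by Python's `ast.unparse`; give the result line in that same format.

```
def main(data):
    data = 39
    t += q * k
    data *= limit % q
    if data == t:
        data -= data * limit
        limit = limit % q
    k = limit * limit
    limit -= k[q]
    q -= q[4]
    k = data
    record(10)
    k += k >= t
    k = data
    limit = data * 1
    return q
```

k = width

Transformed code:
def main(width):
    width = 39
    t += q * k
    width *= limit % q
    if width == t:
        width -= width * limit
        limit = limit % q
    k = limit * limit
    limit -= k[q]
    q -= q[4]
    k = width
    record(10)
    k += k >= t
    k = width
    limit = width * 1
    return q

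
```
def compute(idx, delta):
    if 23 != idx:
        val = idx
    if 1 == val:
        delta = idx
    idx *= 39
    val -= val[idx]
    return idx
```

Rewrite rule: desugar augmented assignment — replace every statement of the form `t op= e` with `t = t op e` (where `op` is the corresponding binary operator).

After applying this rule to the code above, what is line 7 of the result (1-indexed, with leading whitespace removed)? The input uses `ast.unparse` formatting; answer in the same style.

val = val - val[idx]

Transformed code:
def compute(idx, delta):
    if 23 != idx:
        val = idx
    if 1 == val:
        delta = idx
    idx = idx * 39
    val = val - val[idx]
    return idx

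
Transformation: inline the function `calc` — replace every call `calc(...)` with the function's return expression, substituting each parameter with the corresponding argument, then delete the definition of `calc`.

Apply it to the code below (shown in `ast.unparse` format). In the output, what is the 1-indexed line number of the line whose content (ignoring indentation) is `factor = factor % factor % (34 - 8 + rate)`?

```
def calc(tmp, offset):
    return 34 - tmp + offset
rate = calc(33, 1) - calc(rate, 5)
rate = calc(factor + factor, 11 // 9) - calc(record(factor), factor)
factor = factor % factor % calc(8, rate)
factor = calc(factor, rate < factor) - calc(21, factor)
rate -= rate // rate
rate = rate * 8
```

3

Transformed code:
rate = 34 - 33 + 1 - (34 - rate + 5)
rate = 34 - (factor + factor) + 11 // 9 - (34 - record(factor) + factor)
factor = factor % factor % (34 - 8 + rate)
factor = 34 - factor + (rate < factor) - (34 - 21 + factor)
rate -= rate // rate
rate = rate * 8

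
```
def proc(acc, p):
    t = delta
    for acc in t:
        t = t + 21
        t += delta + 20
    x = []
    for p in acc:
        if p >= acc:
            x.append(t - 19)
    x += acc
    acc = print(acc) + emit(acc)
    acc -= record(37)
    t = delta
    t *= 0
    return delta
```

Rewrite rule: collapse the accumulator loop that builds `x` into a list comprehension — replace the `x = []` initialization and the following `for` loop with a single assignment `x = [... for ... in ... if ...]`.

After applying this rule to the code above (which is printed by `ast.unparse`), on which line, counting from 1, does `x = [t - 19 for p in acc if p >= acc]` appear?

6

Transformed code:
def proc(acc, p):
    t = delta
    for acc in t:
        t = t + 21
        t += delta + 20
    x = [t - 19 for p in acc if p >= acc]
    x += acc
    acc = print(acc) + emit(acc)
    acc -= record(37)
    t = delta
    t *= 0
    return delta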